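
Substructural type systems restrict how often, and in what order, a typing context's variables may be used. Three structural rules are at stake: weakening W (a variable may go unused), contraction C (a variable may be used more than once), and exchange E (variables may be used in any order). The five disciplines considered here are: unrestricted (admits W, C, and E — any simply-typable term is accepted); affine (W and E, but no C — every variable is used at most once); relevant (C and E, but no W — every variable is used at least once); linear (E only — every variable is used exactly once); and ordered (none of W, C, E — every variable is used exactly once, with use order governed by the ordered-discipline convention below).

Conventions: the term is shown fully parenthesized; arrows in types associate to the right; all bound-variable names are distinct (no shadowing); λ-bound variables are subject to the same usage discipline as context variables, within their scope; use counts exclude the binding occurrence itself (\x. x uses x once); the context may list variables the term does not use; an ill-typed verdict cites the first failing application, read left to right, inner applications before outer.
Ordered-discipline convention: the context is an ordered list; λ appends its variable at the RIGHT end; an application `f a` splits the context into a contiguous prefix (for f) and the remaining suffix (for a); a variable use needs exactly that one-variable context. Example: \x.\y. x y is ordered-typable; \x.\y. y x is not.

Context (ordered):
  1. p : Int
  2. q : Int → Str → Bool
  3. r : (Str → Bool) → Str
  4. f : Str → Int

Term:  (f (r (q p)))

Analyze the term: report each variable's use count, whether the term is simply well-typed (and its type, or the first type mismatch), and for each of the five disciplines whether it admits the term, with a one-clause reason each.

usage: p ×1; q ×1; r ×1; f ×1
order of uses: f, r, q, p
typing: ✓ — Int
ordered ✗ (needs exchange: uses follow f, r, q, p)
linear ✓ (p, q, r, f: one use apiece)
affine ✓ (no duplicate uses among p, q, r, f)
relevant ✓ (none of p, q, r, f goes unused)
unrestricted ✓ (typability at Int is all that's needed)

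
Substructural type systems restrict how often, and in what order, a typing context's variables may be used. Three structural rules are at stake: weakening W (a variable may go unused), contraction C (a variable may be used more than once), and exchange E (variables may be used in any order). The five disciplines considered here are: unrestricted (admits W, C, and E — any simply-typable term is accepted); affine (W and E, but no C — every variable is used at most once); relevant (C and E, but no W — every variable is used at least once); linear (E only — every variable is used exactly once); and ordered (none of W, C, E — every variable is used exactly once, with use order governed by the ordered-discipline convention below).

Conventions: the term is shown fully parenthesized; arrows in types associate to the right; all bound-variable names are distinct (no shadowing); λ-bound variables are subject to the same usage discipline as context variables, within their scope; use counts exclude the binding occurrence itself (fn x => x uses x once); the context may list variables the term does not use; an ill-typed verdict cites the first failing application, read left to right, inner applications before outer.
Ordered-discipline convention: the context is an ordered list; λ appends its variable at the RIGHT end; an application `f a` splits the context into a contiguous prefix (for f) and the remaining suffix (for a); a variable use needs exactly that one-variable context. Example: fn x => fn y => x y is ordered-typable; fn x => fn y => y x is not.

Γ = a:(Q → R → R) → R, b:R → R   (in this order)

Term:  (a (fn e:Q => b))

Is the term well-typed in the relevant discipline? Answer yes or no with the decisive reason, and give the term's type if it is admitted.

no — e never used (weakening)
counts: a=1, b=1, e [bound]=0
uses in reading order: a, b
typing: the term checks, with type R
per-discipline verdicts: ordered ✗ | linear ✗ | affine ✓ | relevant ✗ | unrestricted ✓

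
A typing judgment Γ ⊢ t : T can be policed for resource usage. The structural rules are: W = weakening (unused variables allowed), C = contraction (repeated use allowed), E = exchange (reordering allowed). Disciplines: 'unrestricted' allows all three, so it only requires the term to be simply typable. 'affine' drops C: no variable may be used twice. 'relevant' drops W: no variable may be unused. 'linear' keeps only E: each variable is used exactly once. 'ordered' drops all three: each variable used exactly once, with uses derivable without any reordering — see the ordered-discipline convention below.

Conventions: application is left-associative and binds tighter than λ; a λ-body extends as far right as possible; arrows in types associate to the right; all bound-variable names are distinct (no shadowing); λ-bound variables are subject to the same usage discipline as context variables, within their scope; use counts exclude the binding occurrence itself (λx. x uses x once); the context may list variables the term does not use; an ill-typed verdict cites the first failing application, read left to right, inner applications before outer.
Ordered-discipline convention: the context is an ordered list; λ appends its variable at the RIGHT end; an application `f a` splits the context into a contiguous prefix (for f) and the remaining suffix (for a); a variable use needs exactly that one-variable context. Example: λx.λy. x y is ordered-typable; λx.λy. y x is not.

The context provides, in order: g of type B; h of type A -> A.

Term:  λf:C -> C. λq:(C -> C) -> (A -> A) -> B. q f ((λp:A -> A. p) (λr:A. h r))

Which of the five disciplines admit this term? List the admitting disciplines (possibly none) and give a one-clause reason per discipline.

admitting disciplines: affine, unrestricted
use counts: g: 0×, h: 1×, f [bound]: 1×, q [bound]: 1×, p [bound]: 1×, r [bound]: 1×
uses in reading order: q, f, p, h, r
typing: ✓ — (C -> C) -> ((C -> C) -> (A -> A) -> B) -> B
ordered ✗ (g never used (weakening))
linear ✗ (g never used (weakening))
affine ✓ (at most one use each (g, h, f, q, p, r))
relevant ✗ (g never used (weakening))
unrestricted ✓ (type-checks ((C -> C) -> ((C -> C) -> (A -> A) -> B) -> B) and nothing is barred)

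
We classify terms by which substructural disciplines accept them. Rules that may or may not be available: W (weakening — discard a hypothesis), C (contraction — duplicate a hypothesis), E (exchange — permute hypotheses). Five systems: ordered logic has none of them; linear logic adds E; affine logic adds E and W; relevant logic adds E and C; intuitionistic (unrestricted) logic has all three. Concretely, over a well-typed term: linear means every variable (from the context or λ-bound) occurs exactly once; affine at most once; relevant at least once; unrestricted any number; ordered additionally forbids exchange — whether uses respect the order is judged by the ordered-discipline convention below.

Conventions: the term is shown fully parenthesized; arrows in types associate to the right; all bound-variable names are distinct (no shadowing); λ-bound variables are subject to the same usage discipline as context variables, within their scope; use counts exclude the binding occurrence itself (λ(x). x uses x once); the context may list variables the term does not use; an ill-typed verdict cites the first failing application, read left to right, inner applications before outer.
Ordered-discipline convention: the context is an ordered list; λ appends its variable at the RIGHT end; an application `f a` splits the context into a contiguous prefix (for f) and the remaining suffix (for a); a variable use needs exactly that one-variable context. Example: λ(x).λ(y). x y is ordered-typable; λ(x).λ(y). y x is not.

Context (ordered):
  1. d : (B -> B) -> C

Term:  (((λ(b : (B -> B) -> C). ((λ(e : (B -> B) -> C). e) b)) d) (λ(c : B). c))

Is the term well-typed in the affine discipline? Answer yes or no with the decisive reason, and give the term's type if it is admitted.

yes — no duplicate uses among d, b, e, c; term : C
usage: d: 1×, b (bound): 1×, e (bound): 1×, c (bound): 1×
order of uses: e, b, d, c
typing: ✓ — C
across the five disciplines: ordered ✓; linear ✓; affine ✓; relevant ✓; unrestricted ✓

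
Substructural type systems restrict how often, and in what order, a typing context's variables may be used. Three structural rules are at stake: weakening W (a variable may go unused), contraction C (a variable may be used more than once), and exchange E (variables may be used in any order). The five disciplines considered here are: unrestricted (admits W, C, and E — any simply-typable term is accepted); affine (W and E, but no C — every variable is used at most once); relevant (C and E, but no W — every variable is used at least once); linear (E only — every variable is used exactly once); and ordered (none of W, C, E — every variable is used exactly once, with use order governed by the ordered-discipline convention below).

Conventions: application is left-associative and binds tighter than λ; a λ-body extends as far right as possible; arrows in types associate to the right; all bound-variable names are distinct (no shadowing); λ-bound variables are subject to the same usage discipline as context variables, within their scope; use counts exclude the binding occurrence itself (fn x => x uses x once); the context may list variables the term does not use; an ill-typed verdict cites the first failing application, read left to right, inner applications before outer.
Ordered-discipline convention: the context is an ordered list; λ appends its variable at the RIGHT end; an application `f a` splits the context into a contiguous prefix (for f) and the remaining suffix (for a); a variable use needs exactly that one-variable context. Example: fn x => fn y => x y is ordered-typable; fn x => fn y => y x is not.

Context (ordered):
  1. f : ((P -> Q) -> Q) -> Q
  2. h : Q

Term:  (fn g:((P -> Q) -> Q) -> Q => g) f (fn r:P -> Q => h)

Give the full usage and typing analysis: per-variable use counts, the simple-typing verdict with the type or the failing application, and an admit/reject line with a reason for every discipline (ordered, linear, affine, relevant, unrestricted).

usage: f ×1; h ×1; g (bound) ×1; r (bound) ×0
uses in reading order: g, f, h
typing: ✓ — Q
ordered: ✗, r left unused
linear: ✗, r left unused
affine: ✓, none of f, h, g, r used more than once
relevant: ✗, r left unused
unrestricted: ✓, well-typed at Q; no restrictions here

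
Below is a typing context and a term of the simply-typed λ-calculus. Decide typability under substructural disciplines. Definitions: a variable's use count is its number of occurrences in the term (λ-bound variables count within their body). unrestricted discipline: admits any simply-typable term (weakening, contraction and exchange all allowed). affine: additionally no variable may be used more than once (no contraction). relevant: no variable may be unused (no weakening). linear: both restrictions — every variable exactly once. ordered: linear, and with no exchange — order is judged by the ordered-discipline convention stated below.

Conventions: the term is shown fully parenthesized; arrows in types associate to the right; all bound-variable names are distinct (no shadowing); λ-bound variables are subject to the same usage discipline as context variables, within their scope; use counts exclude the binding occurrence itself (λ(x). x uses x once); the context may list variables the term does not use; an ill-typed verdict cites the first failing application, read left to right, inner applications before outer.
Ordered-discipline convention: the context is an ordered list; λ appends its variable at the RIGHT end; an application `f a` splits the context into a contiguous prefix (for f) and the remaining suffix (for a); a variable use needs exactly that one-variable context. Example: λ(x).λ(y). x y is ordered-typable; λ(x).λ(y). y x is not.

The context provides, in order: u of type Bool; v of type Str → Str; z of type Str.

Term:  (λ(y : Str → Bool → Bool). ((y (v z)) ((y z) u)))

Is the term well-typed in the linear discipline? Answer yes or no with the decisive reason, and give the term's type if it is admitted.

no — uses contraction: z ×2, y ×2
variable uses: u ×1, v ×1, z ×2, y (λ-bound) ×2
uses in reading order: y, v, z, y, z, u
typing: well-typed at (Str → Bool → Bool) → Bool
summary: ordered ✗, linear ✗, affine ✗, relevant ✓, unrestricted ✓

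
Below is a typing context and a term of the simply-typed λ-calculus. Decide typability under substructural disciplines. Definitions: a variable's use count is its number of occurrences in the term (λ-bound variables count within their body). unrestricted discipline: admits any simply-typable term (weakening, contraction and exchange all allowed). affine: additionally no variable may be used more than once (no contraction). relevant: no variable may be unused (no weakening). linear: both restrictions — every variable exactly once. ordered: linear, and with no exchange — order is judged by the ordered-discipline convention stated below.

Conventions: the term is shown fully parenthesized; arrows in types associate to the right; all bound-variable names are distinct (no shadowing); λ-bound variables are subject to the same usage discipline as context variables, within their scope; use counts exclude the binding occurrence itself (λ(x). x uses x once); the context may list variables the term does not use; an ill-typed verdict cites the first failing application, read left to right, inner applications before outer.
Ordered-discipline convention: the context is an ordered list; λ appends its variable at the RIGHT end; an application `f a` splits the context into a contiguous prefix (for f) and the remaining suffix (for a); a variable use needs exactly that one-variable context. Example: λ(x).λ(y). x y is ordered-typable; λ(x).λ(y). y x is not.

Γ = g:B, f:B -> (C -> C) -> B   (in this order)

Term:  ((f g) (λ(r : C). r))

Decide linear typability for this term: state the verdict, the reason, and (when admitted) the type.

yes — each of g, f, r used exactly once; term : B
variable uses: g ×1, f ×1, r (λ-bound) ×1
left-to-right use order: f, g, r
typing: well-typed — term : B
per-discipline verdicts: ordered ✗ · linear ✓ · affine ✓ · relevant ✓ · unrestricted ✓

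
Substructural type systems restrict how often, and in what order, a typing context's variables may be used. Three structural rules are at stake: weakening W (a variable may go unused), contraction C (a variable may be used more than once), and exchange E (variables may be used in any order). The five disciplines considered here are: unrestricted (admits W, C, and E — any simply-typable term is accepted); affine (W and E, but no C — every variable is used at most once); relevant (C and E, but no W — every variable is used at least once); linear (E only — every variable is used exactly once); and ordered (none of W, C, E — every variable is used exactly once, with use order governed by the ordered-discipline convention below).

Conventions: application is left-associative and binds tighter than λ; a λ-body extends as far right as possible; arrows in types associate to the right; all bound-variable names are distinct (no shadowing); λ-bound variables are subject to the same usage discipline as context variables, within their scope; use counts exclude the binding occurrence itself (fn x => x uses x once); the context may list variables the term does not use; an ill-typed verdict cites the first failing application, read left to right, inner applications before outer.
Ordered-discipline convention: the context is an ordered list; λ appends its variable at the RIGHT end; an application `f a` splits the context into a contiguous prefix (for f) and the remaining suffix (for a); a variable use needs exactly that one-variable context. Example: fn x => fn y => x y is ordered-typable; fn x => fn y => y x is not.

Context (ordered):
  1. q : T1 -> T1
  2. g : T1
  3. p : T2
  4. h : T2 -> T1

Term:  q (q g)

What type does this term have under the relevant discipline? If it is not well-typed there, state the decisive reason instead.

not well-typed under relevant — p, h never used (weakening)
counts: q=2; g=1; p=0; h=0
uses in reading order: q, q, g
typing: well-typed — term : T1
all disciplines: ordered ✗ | linear ✗ | affine ✗ | relevant ✗ | unrestricted ✓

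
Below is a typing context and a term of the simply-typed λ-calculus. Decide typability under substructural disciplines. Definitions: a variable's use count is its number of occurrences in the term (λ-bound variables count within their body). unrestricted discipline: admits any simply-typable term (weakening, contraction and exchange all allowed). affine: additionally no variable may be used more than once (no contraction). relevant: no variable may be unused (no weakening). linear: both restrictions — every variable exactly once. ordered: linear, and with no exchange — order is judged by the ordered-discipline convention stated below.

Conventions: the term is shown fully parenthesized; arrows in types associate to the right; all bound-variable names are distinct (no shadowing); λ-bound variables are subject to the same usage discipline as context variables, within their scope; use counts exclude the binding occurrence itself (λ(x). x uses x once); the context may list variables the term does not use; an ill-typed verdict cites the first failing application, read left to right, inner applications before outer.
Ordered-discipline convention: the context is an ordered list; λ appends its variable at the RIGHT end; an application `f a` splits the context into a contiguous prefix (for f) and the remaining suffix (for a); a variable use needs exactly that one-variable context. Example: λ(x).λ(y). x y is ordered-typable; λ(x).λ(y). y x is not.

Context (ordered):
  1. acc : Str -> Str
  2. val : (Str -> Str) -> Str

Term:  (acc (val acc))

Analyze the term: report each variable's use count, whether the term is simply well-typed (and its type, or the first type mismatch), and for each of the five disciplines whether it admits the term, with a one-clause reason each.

counts: acc: 2; val: 1
use order (left to right): acc, val, acc
typing: ✓ — Str
ordered: ✗, acc ×2 used more than once (contraction)
linear: ✗, acc ×2 used more than once (contraction)
affine: ✗, acc ×2 used more than once (contraction)
relevant: ✓, none of acc, val goes unused
unrestricted: ✓, type-checks (Str) and nothing is barred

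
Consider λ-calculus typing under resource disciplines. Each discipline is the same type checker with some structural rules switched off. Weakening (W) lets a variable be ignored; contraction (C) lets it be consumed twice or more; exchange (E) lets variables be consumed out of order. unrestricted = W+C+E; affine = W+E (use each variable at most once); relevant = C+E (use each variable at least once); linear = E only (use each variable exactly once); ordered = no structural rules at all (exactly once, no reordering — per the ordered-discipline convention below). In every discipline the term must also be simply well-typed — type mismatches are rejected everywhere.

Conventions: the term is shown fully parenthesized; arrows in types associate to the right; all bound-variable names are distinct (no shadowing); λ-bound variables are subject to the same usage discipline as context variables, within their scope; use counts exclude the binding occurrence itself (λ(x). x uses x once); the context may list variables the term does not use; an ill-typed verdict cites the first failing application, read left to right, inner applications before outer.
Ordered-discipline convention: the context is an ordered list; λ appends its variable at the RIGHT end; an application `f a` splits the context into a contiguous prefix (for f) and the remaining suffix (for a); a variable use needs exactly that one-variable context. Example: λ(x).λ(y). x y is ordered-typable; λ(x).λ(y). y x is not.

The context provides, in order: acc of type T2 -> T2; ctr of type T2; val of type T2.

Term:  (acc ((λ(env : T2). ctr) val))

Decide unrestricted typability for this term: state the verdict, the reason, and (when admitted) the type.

yes — typability at T2 is all that's needed; term : T2
use counts: acc: 1×, ctr: 1×, val: 1×, env (λ-bound): 0×
order of uses: acc, ctr, val
typing: well-typed at T2
summary: ordered ✗, linear ✗, affine ✓, relevant ✗, unrestricted ✓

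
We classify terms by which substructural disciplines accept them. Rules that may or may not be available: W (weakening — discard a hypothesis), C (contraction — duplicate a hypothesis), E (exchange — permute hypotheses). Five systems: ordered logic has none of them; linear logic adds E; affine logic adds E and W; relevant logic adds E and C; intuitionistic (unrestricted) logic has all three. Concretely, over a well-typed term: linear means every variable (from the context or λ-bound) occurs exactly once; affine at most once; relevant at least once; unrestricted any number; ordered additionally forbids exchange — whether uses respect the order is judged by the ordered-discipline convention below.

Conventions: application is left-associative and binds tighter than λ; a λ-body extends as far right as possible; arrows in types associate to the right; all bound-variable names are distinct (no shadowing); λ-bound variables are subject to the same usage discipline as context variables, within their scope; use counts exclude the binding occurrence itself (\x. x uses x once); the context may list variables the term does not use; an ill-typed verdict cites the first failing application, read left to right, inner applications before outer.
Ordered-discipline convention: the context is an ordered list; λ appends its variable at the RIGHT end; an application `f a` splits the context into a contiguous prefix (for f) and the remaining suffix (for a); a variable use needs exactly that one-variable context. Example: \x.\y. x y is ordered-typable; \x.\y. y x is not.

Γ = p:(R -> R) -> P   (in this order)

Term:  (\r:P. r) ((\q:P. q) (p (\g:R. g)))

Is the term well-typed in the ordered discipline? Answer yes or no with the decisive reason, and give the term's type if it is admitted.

yes — one use each (p, r, q, g); ordered split holds; term : P
counts: p: 1; r [bound]: 1; q [bound]: 1; g [bound]: 1
left-to-right use order: r, q, p, g
typing: the term checks, with type P
across the five disciplines: ordered ✓; linear ✓; affine ✓; relevant ✓; unrestricted ✓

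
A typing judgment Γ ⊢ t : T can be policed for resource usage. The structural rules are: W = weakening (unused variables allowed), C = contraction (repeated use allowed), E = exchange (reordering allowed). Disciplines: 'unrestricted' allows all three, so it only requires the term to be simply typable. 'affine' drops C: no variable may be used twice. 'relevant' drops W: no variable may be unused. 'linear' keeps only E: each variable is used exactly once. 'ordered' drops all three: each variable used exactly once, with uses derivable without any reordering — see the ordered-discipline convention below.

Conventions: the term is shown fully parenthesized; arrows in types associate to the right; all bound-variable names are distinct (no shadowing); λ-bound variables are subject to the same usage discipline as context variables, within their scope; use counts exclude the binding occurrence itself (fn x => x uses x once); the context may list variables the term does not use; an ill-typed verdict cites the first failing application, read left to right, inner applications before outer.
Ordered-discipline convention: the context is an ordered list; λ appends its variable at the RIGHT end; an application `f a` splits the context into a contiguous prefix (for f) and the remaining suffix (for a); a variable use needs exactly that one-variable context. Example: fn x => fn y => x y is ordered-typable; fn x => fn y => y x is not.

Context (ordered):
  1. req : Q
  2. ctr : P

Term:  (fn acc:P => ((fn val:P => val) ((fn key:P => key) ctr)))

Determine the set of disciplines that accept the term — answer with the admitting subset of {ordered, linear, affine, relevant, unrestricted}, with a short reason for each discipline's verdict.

admitted in: affine, unrestricted
usage: req ×0; ctr ×1; acc [bound] ×0; val [bound] ×1; key [bound] ×1
left-to-right use order: val, key, ctr
typing: well-typed — term : P → P
ordered ✗ (req, acc never used (weakening))
linear ✗ (req, acc never used (weakening))
affine ✓ (no duplicate uses among req, ctr, acc, val, key)
relevant ✗ (req, acc never used (weakening))
unrestricted ✓ (type-checks (P → P) and nothing is barred)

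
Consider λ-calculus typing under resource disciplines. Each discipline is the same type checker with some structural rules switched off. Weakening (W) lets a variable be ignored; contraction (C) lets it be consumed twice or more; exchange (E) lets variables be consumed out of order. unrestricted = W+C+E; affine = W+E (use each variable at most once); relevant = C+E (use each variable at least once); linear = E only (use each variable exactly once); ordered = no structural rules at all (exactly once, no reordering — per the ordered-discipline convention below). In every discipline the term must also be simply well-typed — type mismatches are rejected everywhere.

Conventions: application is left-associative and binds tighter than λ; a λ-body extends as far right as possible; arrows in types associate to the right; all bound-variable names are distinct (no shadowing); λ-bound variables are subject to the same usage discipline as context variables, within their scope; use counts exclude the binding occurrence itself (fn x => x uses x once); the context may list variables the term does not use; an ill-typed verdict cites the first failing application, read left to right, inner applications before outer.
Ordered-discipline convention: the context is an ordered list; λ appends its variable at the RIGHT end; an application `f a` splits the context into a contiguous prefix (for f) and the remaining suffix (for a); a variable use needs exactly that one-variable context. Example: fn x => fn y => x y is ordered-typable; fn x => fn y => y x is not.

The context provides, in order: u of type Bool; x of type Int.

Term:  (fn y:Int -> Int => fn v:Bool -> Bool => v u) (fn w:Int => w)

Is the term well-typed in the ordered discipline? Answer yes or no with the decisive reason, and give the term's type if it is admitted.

no — x, y never used (weakening)
use counts: u: 1; x: 0; y (λ-bound): 0; v (λ-bound): 1; w (λ-bound): 1
left-to-right use order: v, u, w
typing: well-typed — term : (Bool -> Bool) -> Bool
across the five disciplines: ordered ✗, linear ✗, affine ✓, relevant ✗, unrestricted ✓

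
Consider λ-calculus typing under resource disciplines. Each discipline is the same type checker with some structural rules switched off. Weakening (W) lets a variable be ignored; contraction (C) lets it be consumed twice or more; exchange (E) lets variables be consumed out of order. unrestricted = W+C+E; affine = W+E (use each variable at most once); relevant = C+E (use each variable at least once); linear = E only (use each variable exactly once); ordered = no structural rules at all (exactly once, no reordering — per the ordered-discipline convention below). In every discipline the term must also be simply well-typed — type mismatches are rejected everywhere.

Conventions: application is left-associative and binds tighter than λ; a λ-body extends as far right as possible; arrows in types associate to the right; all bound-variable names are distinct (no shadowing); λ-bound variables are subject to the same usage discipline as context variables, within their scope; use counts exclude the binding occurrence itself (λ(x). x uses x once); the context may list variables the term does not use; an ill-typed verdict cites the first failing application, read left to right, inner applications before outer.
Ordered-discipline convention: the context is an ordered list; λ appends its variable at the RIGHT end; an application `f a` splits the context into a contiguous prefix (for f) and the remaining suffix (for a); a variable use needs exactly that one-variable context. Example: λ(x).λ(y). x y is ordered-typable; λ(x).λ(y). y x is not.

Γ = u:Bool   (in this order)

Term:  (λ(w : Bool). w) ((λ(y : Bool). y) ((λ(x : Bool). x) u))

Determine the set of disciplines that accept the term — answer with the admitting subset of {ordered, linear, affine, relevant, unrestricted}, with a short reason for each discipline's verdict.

admitted in: ordered, linear, affine, relevant, unrestricted
variable uses: u=1, w [bound]=1, y [bound]=1, x [bound]=1
uses in reading order: w, y, x, u
typing: well-typed at Bool
ordered: ✓, u, w, y, x once each; derivable with no W/C/E
linear: ✓, u, w, y, x: one use apiece
affine: ✓, u, w, y, x: no repeats, contraction unneeded
relevant: ✓, at least one use each (u, w, y, x)
unrestricted: ✓, type-checks (Bool) and nothing is barred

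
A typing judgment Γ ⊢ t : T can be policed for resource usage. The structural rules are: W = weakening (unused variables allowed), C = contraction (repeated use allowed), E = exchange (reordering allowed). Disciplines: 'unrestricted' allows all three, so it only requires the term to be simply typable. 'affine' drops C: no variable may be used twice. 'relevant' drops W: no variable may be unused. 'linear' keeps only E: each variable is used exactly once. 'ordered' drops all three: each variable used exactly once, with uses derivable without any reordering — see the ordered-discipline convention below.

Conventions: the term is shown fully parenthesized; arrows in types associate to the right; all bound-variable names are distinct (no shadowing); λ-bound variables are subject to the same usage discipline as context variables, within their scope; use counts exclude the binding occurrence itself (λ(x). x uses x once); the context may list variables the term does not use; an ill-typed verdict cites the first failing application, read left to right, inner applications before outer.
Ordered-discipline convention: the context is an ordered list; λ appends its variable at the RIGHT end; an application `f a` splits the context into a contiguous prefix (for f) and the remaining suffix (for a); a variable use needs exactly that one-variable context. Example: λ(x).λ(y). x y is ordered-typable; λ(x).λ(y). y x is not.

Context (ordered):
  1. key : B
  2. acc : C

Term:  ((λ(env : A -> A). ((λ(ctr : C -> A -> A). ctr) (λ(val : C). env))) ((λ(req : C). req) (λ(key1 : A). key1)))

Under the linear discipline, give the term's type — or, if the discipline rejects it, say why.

not well-typed under linear — fails simple typing
counts: key=0; acc=0; env (λ-bound)=1; ctr (λ-bound)=1; val (λ-bound)=0; req (λ-bound)=1; key1 (λ-bound)=1
use order (left to right): ctr, env, req, key1
typing: ill-typed: a function awaiting C gets A -> A
all disciplines: ordered ✗, linear ✗, affine ✗, relevant ✗, unrestricted ✗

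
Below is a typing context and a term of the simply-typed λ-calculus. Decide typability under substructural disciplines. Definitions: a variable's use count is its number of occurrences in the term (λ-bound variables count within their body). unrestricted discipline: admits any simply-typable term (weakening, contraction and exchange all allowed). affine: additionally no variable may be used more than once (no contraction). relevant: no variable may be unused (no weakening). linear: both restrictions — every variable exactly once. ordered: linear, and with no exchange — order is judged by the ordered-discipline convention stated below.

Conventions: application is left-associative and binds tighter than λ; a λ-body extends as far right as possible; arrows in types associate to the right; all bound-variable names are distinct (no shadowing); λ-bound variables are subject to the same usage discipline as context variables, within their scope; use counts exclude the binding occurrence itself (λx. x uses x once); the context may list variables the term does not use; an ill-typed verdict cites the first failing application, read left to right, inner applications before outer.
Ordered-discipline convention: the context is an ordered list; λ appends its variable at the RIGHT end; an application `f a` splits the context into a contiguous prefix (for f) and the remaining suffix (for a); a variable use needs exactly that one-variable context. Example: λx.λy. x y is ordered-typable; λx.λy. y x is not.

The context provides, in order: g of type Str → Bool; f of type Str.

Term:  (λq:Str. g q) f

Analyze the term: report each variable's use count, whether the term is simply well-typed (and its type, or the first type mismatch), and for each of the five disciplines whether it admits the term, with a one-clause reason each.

usage: g: 1; f: 1; q [bound]: 1
left-to-right use order: g, q, f
typing: ✓ — Bool
ordered: ✓ — g, f, q: once each, no exchange needed
linear: ✓ — single use per variable (g, f, q)
affine: ✓ — g, f, q: no repeats, contraction unneeded
relevant: ✓ — at least one use each (g, f, q)
unrestricted: ✓ — type-checks (Bool) and nothing is barred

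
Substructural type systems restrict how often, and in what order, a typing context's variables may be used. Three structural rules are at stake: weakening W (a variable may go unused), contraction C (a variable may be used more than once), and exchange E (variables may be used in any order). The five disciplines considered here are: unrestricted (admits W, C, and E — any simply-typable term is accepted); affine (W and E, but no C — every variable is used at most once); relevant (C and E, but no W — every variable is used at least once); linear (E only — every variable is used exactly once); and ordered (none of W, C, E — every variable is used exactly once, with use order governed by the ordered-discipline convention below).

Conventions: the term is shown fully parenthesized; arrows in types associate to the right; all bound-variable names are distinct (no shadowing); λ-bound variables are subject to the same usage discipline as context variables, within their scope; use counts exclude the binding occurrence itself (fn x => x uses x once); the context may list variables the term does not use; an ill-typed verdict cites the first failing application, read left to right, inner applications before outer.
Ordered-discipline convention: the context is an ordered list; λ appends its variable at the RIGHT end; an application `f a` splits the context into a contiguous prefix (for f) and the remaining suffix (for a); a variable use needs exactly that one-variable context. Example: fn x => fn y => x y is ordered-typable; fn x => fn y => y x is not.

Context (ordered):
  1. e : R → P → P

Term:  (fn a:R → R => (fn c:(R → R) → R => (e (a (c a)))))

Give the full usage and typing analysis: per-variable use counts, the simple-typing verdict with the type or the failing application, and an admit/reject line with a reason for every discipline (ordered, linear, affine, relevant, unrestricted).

use counts: e=1, a (bound)=2, c (bound)=1
order of uses: e, a, c, a
typing: ✓ — (R → R) → ((R → R) → R) → P → P
ordered: ✗ — a ×2 used more than once (contraction)
linear: ✗ — a ×2 used more than once (contraction)
affine: ✗ — a ×2 used more than once (contraction)
relevant: ✓ — at least one use each (e, a, c)
unrestricted: ✓ — simply typable at (R → R) → ((R → R) → R) → P → P; W, C, E all held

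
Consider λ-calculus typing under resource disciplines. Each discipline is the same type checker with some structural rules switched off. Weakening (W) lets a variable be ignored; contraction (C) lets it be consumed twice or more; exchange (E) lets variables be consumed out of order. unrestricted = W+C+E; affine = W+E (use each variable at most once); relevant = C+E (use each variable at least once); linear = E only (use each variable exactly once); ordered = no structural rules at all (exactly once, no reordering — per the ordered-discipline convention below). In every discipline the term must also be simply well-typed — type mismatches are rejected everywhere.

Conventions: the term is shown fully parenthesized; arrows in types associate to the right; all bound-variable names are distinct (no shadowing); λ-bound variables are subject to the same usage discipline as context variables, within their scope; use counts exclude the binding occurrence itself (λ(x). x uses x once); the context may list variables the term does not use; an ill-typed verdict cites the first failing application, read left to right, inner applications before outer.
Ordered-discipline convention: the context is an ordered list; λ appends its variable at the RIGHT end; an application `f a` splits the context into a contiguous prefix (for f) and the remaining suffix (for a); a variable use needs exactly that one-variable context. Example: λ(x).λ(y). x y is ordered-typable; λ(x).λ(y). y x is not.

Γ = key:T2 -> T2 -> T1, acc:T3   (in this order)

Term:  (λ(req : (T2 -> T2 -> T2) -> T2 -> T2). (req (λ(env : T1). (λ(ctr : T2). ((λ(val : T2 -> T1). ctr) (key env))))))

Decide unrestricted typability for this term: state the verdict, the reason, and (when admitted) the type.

no — fails simple typing
counts: key: 1, acc: 0, req [bound]: 1, env [bound]: 1, ctr [bound]: 1, val [bound]: 0
left-to-right use order: req, ctr, key, env
typing: ill-typed: an argument T1 mismatches the expected T2
per-discipline verdicts: ordered ✗, linear ✗, affine ✗, relevant ✗, unrestricted ✗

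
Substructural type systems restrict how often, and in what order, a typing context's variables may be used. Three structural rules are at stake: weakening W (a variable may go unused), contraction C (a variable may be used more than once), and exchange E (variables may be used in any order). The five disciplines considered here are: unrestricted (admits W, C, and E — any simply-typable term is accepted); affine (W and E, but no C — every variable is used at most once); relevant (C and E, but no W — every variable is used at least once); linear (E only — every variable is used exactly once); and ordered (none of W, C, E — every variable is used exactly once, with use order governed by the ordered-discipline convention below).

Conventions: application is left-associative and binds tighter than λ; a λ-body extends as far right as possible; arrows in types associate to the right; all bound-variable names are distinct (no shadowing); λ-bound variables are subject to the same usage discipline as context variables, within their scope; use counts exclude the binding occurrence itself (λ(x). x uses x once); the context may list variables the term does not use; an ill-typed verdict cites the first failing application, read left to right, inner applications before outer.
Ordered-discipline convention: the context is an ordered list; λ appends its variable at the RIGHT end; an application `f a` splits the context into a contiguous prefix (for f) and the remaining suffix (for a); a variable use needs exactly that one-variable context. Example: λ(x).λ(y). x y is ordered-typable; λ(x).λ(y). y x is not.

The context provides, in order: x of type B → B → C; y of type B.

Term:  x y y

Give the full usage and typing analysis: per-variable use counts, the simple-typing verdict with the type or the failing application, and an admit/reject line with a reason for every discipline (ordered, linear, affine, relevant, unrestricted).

variable uses: x ×1; y ×2
use order (left to right): x, y, y
typing: ✓ — C
ordered ✗ (repeated use of y ×2)
linear ✗ (repeated use of y ×2)
affine ✗ (repeated use of y ×2)
relevant ✓ (at least one use each (x, y))
unrestricted ✓ (well-typed at C; no restrictions here)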